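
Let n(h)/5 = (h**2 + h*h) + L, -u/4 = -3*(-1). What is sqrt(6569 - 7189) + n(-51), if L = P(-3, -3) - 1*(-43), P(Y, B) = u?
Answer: 26165 + 2*I*sqrt(155) ≈ 26165.0 + 24.9*I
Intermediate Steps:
u = -12 (u = -(-12)*(-1) = -4*3 = -12)
P(Y, B) = -12
L = 31 (L = -12 - 1*(-43) = -12 + 43 = 31)
n(h) = 155 + 10*h**2 (n(h) = 5*((h**2 + h*h) + 31) = 5*((h**2 + h**2) + 31) = 5*(2*h**2 + 31) = 5*(31 + 2*h**2) = 155 + 10*h**2)
sqrt(6569 - 7189) + n(-51) = sqrt(6569 - 7189) + (155 + 10*(-51)**2) = sqrt(-620) + (155 + 10*2601) = 2*I*sqrt(155) + (155 + 26010) = 2*I*sqrt(155) + 26165 = 26165 + 2*I*sqrt(155)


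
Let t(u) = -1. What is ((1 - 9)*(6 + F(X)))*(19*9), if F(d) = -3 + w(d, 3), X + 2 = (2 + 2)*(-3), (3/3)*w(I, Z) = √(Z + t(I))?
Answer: -4104 - 1368*√2 ≈ -6038.6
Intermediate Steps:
w(I, Z) = √(-1 + Z) (w(I, Z) = √(Z - 1) = √(-1 + Z))
X = -14 (X = -2 + (2 + 2)*(-3) = -2 + 4*(-3) = -2 - 12 = -14)
F(d) = -3 + √2 (F(d) = -3 + √(-1 + 3) = -3 + √2)
((1 - 9)*(6 + F(X)))*(19*9) = ((1 - 9)*(6 + (-3 + √2)))*(19*9) = -8*(3 + √2)*171 = (-24 - 8*√2)*171 = -4104 - 1368*√2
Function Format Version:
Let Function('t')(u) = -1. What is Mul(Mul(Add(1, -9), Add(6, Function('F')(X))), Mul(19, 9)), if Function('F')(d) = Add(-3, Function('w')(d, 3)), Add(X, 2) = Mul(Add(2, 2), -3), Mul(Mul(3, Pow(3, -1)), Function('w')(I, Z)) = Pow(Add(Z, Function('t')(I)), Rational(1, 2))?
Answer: Add(-4104, Mul(-1368, Pow(2, Rational(1, 2)))) ≈ -6038.6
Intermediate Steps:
Function('w')(I, Z) = Pow(Add(-1, Z), Rational(1, 2)) (Function('w')(I, Z) = Pow(Add(Z, -1), Rational(1, 2)) = Pow(Add(-1, Z), Rational(1, 2)))
X = -14 (X = Add(-2, Mul(Add(2, 2), -3)) = Add(-2, Mul(4, -3)) = Add(-2, -12) = -14)
Function('F')(d) = Add(-3, Pow(2, Rational(1, 2))) (Function('F')(d) = Add(-3, Pow(Add(-1, 3), Rational(1, 2))) = Add(-3, Pow(2, Rational(1, 2))))
Mul(Mul(Add(1, -9), Add(6, Function('F')(X))), Mul(19, 9)) = Mul(Mul(Add(1, -9), Add(6, Add(-3, Pow(2, Rational(1, 2))))), Mul(19, 9)) = Mul(Mul(-8, Add(3, Pow(2, Rational(1, 2)))), 171) = Mul(Add(-24, Mul(-8, Pow(2, Rational(1, 2)))), 171) = Add(-4104, Mul(-1368, Pow(2, Rational(1, 2))))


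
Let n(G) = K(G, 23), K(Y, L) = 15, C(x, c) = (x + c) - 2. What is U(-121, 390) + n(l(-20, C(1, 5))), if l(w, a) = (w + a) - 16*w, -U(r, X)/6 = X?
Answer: -2325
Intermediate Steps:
U(r, X) = -6*X
C(x, c) = -2 + c + x (C(x, c) = (c + x) - 2 = -2 + c + x)
l(w, a) = a - 15*w (l(w, a) = (a + w) - 16*w = a - 15*w)
n(G) = 15
U(-121, 390) + n(l(-20, C(1, 5))) = -6*390 + 15 = -2340 + 15 = -2325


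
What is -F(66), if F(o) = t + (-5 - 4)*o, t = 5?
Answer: 589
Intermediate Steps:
F(o) = 5 - 9*o (F(o) = 5 + (-5 - 4)*o = 5 - 9*o)
-F(66) = -(5 - 9*66) = -(5 - 594) = -1*(-589) = 589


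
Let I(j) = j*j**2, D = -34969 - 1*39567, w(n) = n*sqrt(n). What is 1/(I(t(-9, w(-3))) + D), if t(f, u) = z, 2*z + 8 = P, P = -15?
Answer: -8/608455 ≈ -1.3148e-5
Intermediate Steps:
w(n) = n**(3/2)
z = -23/2 (z = -4 + (1/2)*(-15) = -4 - 15/2 = -23/2 ≈ -11.500)
t(f, u) = -23/2
D = -74536 (D = -34969 - 39567 = -74536)
I(j) = j**3
1/(I(t(-9, w(-3))) + D) = 1/((-23/2)**3 - 74536) = 1/(-12167/8 - 74536) = 1/(-608455/8) = -8/608455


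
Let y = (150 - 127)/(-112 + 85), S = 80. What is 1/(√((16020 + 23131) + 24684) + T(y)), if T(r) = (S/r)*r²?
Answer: 9936/8630023 + 729*√63835/43150115 ≈ 0.0054198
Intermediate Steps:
y = -23/27 (y = 23/(-27) = 23*(-1/27) = -23/27 ≈ -0.85185)
T(r) = 80*r (T(r) = (80/r)*r² = 80*r)
1/(√((16020 + 23131) + 24684) + T(y)) = 1/(√((16020 + 23131) + 24684) + 80*(-23/27)) = 1/(√(39151 + 24684) - 1840/27) = 1/(√63835 - 1840/27) = 1/(-1840/27 + √63835)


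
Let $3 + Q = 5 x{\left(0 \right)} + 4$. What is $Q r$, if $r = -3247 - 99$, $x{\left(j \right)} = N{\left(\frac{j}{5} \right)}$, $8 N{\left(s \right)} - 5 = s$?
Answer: $- \frac{55209}{4} \approx -13802.0$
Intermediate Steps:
$N{\left(s \right)} = \frac{5}{8} + \frac{s}{8}$
$x{\left(j \right)} = \frac{5}{8} + \frac{j}{40}$ ($x{\left(j \right)} = \frac{5}{8} + \frac{j \frac{1}{5}}{8} = \frac{5}{8} + \frac{\frac{1}{5} j}{8} = \frac{5}{8} + \frac{j}{40}$)
$r = -3346$
$Q = \frac{33}{8}$ ($Q = -3 + \left(5 \left(\frac{5}{8} + \frac{1}{40} \cdot 0\right) + 4\right) = -3 + \left(5 \left(\frac{5}{8} + 0\right) + 4\right) = -3 + \left(5 \cdot \frac{5}{8} + 4\right) = -3 + \left(\frac{25}{8} + 4\right) = -3 + \frac{57}{8} = \frac{33}{8} \approx 4.125$)
$Q r = \frac{33}{8} \left(-3346\right) = - \frac{55209}{4}$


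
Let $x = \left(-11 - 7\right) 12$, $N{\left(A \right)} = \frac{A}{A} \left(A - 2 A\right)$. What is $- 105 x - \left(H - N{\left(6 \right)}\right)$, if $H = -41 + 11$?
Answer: $22704$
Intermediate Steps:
$H = -30$
$N{\left(A \right)} = - A$ ($N{\left(A \right)} = 1 \left(- A\right) = - A$)
$x = -216$ ($x = \left(-18\right) 12 = -216$)
$- 105 x - \left(H - N{\left(6 \right)}\right) = \left(-105\right) \left(-216\right) - -24 = 22680 + \left(-6 + 30\right) = 22680 + 24 = 22704$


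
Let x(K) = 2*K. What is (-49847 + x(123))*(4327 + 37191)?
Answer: -2059334318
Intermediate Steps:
(-49847 + x(123))*(4327 + 37191) = (-49847 + 2*123)*(4327 + 37191) = (-49847 + 246)*41518 = -49601*41518 = -2059334318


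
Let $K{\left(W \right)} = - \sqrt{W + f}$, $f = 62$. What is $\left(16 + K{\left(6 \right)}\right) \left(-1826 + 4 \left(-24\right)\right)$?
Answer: $-30752 + 3844 \sqrt{17} \approx -14903.0$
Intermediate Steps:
$K{\left(W \right)} = - \sqrt{62 + W}$ ($K{\left(W \right)} = - \sqrt{W + 62} = - \sqrt{62 + W}$)
$\left(16 + K{\left(6 \right)}\right) \left(-1826 + 4 \left(-24\right)\right) = \left(16 - \sqrt{62 + 6}\right) \left(-1826 + 4 \left(-24\right)\right) = \left(16 - \sqrt{68}\right) \left(-1826 - 96\right) = \left(16 - 2 \sqrt{17}\right) \left(-1922\right) = -30752 + 3844 \sqrt{17}$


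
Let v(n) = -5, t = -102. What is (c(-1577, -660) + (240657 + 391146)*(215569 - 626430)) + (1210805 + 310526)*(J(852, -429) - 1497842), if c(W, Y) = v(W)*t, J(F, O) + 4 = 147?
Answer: -2538079129242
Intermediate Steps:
J(F, O) = 143 (J(F, O) = -4 + 147 = 143)
c(W, Y) = 510 (c(W, Y) = -5*(-102) = 510)
(c(-1577, -660) + (240657 + 391146)*(215569 - 626430)) + (1210805 + 310526)*(J(852, -429) - 1497842) = (510 + (240657 + 391146)*(215569 - 626430)) + (1210805 + 310526)*(143 - 1497842) = (510 + 631803*(-410861)) + 1521331*(-1497699) = (510 - 259583212383) - 2278495917369 = -259583211873 - 2278495917369 = -2538079129242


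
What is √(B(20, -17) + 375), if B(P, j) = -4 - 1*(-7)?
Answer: 3*√42 ≈ 19.442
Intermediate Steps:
B(P, j) = 3 (B(P, j) = -4 + 7 = 3)
√(B(20, -17) + 375) = √(3 + 375) = √378 = 3*√42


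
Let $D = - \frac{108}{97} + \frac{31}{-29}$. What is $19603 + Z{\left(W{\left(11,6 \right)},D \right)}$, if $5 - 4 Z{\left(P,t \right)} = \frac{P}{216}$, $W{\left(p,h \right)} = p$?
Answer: $\frac{16938061}{864} \approx 19604.0$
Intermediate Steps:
$D = - \frac{6139}{2813}$ ($D = \left(-108\right) \frac{1}{97} + 31 \left(- \frac{1}{29}\right) = - \frac{108}{97} - \frac{31}{29} = - \frac{6139}{2813} \approx -2.1824$)
$Z{\left(P,t \right)} = \frac{5}{4} - \frac{P}{864}$ ($Z{\left(P,t \right)} = \frac{5}{4} - \frac{P \frac{1}{216}}{4} = \frac{5}{4} - \frac{\frac{1}{216} P}{4} = \frac{5}{4} - \frac{P}{864}$)
$19603 + Z{\left(W{\left(11,6 \right)},D \right)} = 19603 + \left(\frac{5}{4} - \frac{11}{864}\right) = 19603 + \frac{1069}{864} = \frac{16938061}{864}$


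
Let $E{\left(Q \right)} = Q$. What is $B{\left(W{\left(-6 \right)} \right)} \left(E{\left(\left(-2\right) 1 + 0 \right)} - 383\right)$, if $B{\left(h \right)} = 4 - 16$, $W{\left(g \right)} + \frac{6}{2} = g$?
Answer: $4620$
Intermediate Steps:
$W{\left(g \right)} = -3 + g$
$B{\left(h \right)} = -12$ ($B{\left(h \right)} = 4 - 16 = -12$)
$B{\left(W{\left(-6 \right)} \right)} \left(E{\left(\left(-2\right) 1 + 0 \right)} - 383\right) = - 12 \left(\left(\left(-2\right) 1 + 0\right) - 383\right) = - 12 \left(\left(-2 + 0\right) - 383\right) = - 12 \left(-2 - 383\right) = \left(-12\right) \left(-385\right) = 4620$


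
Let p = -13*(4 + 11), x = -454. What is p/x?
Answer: 195/454 ≈ 0.42952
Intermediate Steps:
p = -195 (p = -13*15 = -195)
p/x = -195/(-454) = -195*(-1/454) = 195/454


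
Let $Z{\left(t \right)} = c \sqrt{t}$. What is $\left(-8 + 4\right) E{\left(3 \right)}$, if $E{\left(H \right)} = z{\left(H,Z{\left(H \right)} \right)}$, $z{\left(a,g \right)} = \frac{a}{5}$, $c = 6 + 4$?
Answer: $- \frac{12}{5} \approx -2.4$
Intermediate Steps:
$c = 10$
$Z{\left(t \right)} = 10 \sqrt{t}$
$z{\left(a,g \right)} = \frac{a}{5}$ ($z{\left(a,g \right)} = a \frac{1}{5} = \frac{a}{5}$)
$E{\left(H \right)} = \frac{H}{5}$
$\left(-8 + 4\right) E{\left(3 \right)} = \left(-8 + 4\right) \frac{1}{5} \cdot 3 = \left(-4\right) \frac{3}{5} = - \frac{12}{5}$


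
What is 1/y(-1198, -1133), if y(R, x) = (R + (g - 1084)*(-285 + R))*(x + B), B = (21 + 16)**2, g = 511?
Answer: 1/200260396 ≈ 4.9935e-9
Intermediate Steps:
B = 1369 (B = 37**2 = 1369)
y(R, x) = (1369 + x)*(163305 - 572*R) (y(R, x) = (R + (511 - 1084)*(-285 + R))*(x + 1369) = (R - 573*(-285 + R))*(1369 + x) = (R + (163305 - 573*R))*(1369 + x) = (163305 - 572*R)*(1369 + x) = (1369 + x)*(163305 - 572*R))
1/y(-1198, -1133) = 1/(223564545 - 783068*(-1198) + 163305*(-1133) - 572*(-1198)*(-1133)) = 1/(223564545 + 938115464 - 185024565 - 776395048) = 1/200260396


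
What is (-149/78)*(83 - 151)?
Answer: 5066/39 ≈ 129.90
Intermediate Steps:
(-149/78)*(83 - 151) = -149*1/78*(-68) = -149/78*(-68) = 5066/39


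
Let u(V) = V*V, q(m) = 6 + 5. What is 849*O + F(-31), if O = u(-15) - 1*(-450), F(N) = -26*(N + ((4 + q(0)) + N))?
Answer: 574297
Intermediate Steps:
q(m) = 11
u(V) = V**2
F(N) = -390 - 52*N (F(N) = -26*(N + ((4 + 11) + N)) = -26*(N + (15 + N)) = -26*(15 + 2*N) = -390 - 52*N)
O = 675 (O = (-15)**2 - 1*(-450) = 225 + 450 = 675)
849*O + F(-31) = 849*675 + (-390 - 52*(-31)) = 573075 + (-390 + 1612) = 573075 + 1222 = 574297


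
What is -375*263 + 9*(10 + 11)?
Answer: -98436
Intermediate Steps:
-375*263 + 9*(10 + 11) = -98625 + 9*21 = -98625 + 189 = -98436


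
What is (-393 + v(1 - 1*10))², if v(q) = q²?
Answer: 97344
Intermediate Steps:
(-393 + v(1 - 1*10))² = (-393 + (1 - 1*10)²)² = (-393 + (1 - 10)²)² = (-393 + (-9)²)² = (-393 + 81)² = (-312)² = 97344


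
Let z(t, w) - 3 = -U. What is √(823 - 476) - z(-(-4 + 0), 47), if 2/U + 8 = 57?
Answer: -145/49 + √347 ≈ 15.669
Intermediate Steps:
U = 2/49 (U = 2/(-8 + 57) = 2/49 ≈ 0.040816)
z(t, w) = 145/49 (z(t, w) = 3 - 1*2/49 = 3 - 2/49 = 145/49)
√(823 - 476) - z(-(-4 + 0), 47) = √(823 - 476) - 1*145/49 = √347 - 145/49 = -145/49 + √347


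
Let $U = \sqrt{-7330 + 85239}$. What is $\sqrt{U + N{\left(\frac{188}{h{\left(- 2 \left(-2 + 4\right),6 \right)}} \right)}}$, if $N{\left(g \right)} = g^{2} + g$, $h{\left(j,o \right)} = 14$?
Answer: $\frac{\sqrt{9494 + 637 \sqrt{461}}}{7} \approx 21.746$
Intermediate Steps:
$U = 13 \sqrt{461}$ ($U = \sqrt{77909} = 13 \sqrt{461} \approx 279.12$)
$N{\left(g \right)} = g + g^{2}$
$\sqrt{U + N{\left(\frac{188}{h{\left(- 2 \left(-2 + 4\right),6 \right)}} \right)}} = \sqrt{13 \sqrt{461} + \frac{188}{14} \left(1 + \frac{188}{14}\right)} = \sqrt{13 \sqrt{461} + 188 \cdot \frac{1}{14} \left(1 + 188 \cdot \frac{1}{14}\right)} = \sqrt{13 \sqrt{461} + \frac{94 \left(1 + \frac{94}{7}\right)}{7}} = \sqrt{13 \sqrt{461} + \frac{94}{7} \cdot \frac{101}{7}} = \sqrt{13 \sqrt{461} + \frac{9494}{49}} = \sqrt{\frac{9494}{49} + 13 \sqrt{461}}$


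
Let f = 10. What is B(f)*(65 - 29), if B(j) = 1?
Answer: 36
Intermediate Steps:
B(f)*(65 - 29) = 1*(65 - 29) = 1*36 = 36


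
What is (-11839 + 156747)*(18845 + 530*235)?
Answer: 20779082660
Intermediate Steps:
(-11839 + 156747)*(18845 + 530*235) = 144908*(18845 + 124550) = 144908*143395 = 20779082660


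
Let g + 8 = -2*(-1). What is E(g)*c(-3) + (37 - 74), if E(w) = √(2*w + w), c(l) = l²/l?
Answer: -37 - 9*I*√2 ≈ -37.0 - 12.728*I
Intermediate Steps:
c(l) = l
g = -6 (g = -8 - 2*(-1) = -8 + 2 = -6)
E(w) = √3*√w (E(w) = √(3*w) = √3*√w)
E(g)*c(-3) + (37 - 74) = (√3*√(-6))*(-3) + (37 - 74) = (√3*(I*√6))*(-3) - 37 = (3*I*√2)*(-3) - 37 = -9*I*√2 - 37 = -37 - 9*I*√2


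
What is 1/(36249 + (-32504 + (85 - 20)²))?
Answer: 1/7970 ≈ 0.00012547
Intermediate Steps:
1/(36249 + (-32504 + (85 - 20)²)) = 1/(36249 + (-32504 + 65²)) = 1/(36249 + (-32504 + 4225)) = 1/(36249 - 28279) = 1/7970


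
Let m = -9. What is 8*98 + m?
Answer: 775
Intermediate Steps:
8*98 + m = 8*98 - 9 = 784 - 9 = 775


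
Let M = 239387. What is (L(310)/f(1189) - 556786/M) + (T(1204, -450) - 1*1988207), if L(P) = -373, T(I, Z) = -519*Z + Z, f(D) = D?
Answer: -499558862807206/284631143 ≈ -1.7551e+6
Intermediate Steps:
T(I, Z) = -518*Z
(L(310)/f(1189) - 556786/M) + (T(1204, -450) - 1*1988207) = (-373/1189 - 556786/239387) + (-518*(-450) - 1*1988207) = (-373*1/1189 - 556786*1/239387) + (233100 - 1988207) = (-373/1189 - 556786/239387) - 1755107 = -751309905/284631143 - 1755107 = -499558862807206/284631143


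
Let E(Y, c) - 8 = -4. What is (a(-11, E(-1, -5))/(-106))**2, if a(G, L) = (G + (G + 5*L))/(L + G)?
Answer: 1/137641 ≈ 7.2653e-6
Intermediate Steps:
E(Y, c) = 4 (E(Y, c) = 8 - 4 = 4)
a(G, L) = (2*G + 5*L)/(G + L)
(a(-11, E(-1, -5))/(-106))**2 = (((2*(-11) + 5*4)/(-11 + 4))/(-106))**2 = (((-22 + 20)/(-7))*(-1/106))**2 = (-1/7*(-2)*(-1/106))**2 = ((2/7)*(-1/106))**2 = (-1/371)**2 = 1/137641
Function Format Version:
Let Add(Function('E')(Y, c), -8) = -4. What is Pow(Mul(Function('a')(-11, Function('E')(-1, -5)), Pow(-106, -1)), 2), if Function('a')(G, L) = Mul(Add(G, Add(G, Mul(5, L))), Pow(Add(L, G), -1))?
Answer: Rational(1, 137641) ≈ 7.2653e-6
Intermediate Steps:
Function('E')(Y, c) = 4 (Function('E')(Y, c) = Add(8, -4) = 4)
Function('a')(G, L) = Mul(Pow(Add(G, L), -1), Add(Mul(2, G), Mul(5, L))) (Function('a')(G, L) = Mul(Add(Mul(2, G), Mul(5, L)), Pow(Add(G, L), -1)) = Mul(Pow(Add(G, L), -1), Add(Mul(2, G), Mul(5, L))))
Pow(Mul(Function('a')(-11, Function('E')(-1, -5)), Pow(-106, -1)), 2) = Pow(Mul(Mul(Pow(Add(-11, 4), -1), Add(Mul(2, -11), Mul(5, 4))), Pow(-106, -1)), 2) = Pow(Mul(Mul(Pow(-7, -1), Add(-22, 20)), Rational(-1, 106)), 2) = Pow(Mul(Mul(Rational(-1, 7), -2), Rational(-1, 106)), 2) = Pow(Mul(Rational(2, 7), Rational(-1, 106)), 2) = Pow(Rational(-1, 371), 2) = Rational(1, 137641)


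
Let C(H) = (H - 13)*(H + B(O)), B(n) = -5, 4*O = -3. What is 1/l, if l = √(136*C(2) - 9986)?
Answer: -I*√5498/5498 ≈ -0.013486*I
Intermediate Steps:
O = -¾ (O = (¼)*(-3) = -¾ ≈ -0.75000)
C(H) = (-13 + H)*(-5 + H) (C(H) = (H - 13)*(H - 5) = (-13 + H)*(-5 + H))
l = I*√5498 (l = √(136*(65 + 2² - 18*2) - 9986) = √(136*(65 + 4 - 36) - 9986) = √(136*33 - 9986) = √(4488 - 9986) = √(-5498) = I*√5498 ≈ 74.148*I)
1/l = 1/(I*√5498) = -I*√5498/5498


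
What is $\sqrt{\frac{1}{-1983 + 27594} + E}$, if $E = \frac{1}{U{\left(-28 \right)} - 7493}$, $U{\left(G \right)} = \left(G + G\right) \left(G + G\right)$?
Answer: $\frac{i \sqrt{2371672797258}}{111587127} \approx 0.013801 i$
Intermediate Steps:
$U{\left(G \right)} = 4 G^{2}$ ($U{\left(G \right)} = 2 G 2 G = 4 G^{2}$)
$E = - \frac{1}{4357}$ ($E = \frac{1}{4 \left(-28\right)^{2} - 7493} = \frac{1}{4 \cdot 784 - 7493} = \frac{1}{3136 - 7493} = \frac{1}{-4357} = - \frac{1}{4357} \approx -0.00022952$)
$\sqrt{\frac{1}{-1983 + 27594} + E} = \sqrt{\frac{1}{-1983 + 27594} - \frac{1}{4357}} = \sqrt{\frac{1}{25611} - \frac{1}{4357}} = \sqrt{- \frac{21254}{111587127}} = \frac{i \sqrt{2371672797258}}{111587127}$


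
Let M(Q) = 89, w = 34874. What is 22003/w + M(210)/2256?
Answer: 561091/836976 ≈ 0.67038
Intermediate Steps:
22003/w + M(210)/2256 = 22003/34874 + 89/2256 = 561091/836976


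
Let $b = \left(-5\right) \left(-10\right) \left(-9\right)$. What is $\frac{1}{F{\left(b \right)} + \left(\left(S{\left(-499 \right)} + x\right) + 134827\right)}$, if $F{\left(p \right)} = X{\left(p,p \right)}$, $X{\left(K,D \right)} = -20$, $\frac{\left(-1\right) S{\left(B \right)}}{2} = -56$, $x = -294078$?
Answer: $- \frac{1}{159159} \approx -6.283 \cdot 10^{-6}$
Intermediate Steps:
$b = -450$ ($b = 50 \left(-9\right) = -450$)
$S{\left(B \right)} = 112$ ($S{\left(B \right)} = \left(-2\right) \left(-56\right) = 112$)
$F{\left(p \right)} = -20$
$\frac{1}{F{\left(b \right)} + \left(\left(S{\left(-499 \right)} + x\right) + 134827\right)} = \frac{1}{-20 + \left(\left(112 - 294078\right) + 134827\right)} = \frac{1}{-20 + \left(-293966 + 134827\right)} = \frac{1}{-20 - 159139} = \frac{1}{-159159} = - \frac{1}{159159}$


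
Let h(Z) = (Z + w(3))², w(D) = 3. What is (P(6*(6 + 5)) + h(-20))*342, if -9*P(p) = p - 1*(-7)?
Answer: 96064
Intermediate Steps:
P(p) = -7/9 - p/9 (P(p) = -(p - 1*(-7))/9 = -(p + 7)/9 = -(7 + p)/9 = -7/9 - p/9)
h(Z) = (3 + Z)² (h(Z) = (Z + 3)² = (3 + Z)²)
(P(6*(6 + 5)) + h(-20))*342 = ((-7/9 - 2*(6 + 5)/3) + (3 - 20)²)*342 = ((-7/9 - 2*11/3) + (-17)²)*342 = ((-7/9 - ⅑*66) + 289)*342 = ((-7/9 - 22/3) + 289)*342 = (-73/9 + 289)*342 = (2528/9)*342 = 96064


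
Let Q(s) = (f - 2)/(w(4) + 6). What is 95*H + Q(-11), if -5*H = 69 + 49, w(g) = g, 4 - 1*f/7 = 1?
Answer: -22401/10 ≈ -2240.1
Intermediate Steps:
f = 21 (f = 28 - 7*1 = 28 - 7 = 21)
H = -118/5 (H = -(69 + 49)/5 = -1/5*118 = -118/5 ≈ -23.600)
Q(s) = 19/10 (Q(s) = (21 - 2)/(4 + 6) = 19/10)
95*H + Q(-11) = 95*(-118/5) + 19/10 = -2242 + 19/10 = -22401/10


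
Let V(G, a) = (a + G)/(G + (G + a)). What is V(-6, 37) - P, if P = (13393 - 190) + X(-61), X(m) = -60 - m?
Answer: -330069/25 ≈ -13203.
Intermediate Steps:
V(G, a) = (G + a)/(a + 2*G)
P = 13204 (P = (13393 - 190) + (-60 - 1*(-61)) = 13203 + (-60 + 61) = 13203 + 1 = 13204)
V(-6, 37) - P = (-6 + 37)/(37 + 2*(-6)) - 1*13204 = 31/(37 - 12) - 13204 = 31/25 - 13204 = -330069/25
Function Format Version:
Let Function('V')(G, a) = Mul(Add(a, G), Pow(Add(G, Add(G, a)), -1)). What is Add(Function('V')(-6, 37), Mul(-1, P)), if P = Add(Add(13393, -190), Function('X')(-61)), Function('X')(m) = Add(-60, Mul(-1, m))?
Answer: Rational(-330069, 25) ≈ -13203.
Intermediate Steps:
Function('V')(G, a) = Mul(Pow(Add(a, Mul(2, G)), -1), Add(G, a)) (Function('V')(G, a) = Mul(Add(G, a), Pow(Add(a, Mul(2, G)), -1)) = Mul(Pow(Add(a, Mul(2, G)), -1), Add(G, a)))
P = 13204 (P = Add(Add(13393, -190), Add(-60, Mul(-1, -61))) = Add(13203, Add(-60, 61)) = Add(13203, 1) = 13204)
Add(Function('V')(-6, 37), Mul(-1, P)) = Add(Mul(Pow(Add(37, Mul(2, -6)), -1), Add(-6, 37)), Mul(-1, 13204)) = Add(Mul(Pow(Add(37, -12), -1), 31), -13204) = Add(Mul(Pow(25, -1), 31), -13204) = Add(Mul(Rational(1, 25), 31), -13204) = Add(Rational(31, 25), -13204) = Rational(-330069, 25)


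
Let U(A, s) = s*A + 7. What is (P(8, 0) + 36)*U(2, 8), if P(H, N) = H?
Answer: 1012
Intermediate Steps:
U(A, s) = 7 + A*s (U(A, s) = A*s + 7 = 7 + A*s)
(P(8, 0) + 36)*U(2, 8) = (8 + 36)*(7 + 2*8) = 44*(7 + 16) = 44*23 = 1012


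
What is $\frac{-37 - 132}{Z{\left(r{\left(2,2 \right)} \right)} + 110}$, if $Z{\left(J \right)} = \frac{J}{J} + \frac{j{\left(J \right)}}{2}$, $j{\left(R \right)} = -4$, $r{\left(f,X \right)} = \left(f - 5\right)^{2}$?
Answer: $- \frac{169}{109} \approx -1.5505$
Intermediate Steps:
$r{\left(f,X \right)} = \left(-5 + f\right)^{2}$
$Z{\left(J \right)} = -1$ ($Z{\left(J \right)} = \frac{J}{J} - \frac{4}{2} = 1 - 2 = -1$)
$\frac{-37 - 132}{Z{\left(r{\left(2,2 \right)} \right)} + 110} = \frac{-37 - 132}{-1 + 110} = - \frac{169}{109}$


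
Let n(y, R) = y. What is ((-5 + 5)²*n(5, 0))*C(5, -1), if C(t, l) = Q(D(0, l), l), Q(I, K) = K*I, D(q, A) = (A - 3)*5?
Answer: 0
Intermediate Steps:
D(q, A) = -15 + 5*A (D(q, A) = (-3 + A)*5 = -15 + 5*A)
Q(I, K) = I*K
C(t, l) = l*(-15 + 5*l) (C(t, l) = (-15 + 5*l)*l = l*(-15 + 5*l))
((-5 + 5)²*n(5, 0))*C(5, -1) = ((-5 + 5)²*5)*(5*(-1)*(-3 - 1)) = (0²*5)*(5*(-1)*(-4)) = (0*5)*20 = 0*20 = 0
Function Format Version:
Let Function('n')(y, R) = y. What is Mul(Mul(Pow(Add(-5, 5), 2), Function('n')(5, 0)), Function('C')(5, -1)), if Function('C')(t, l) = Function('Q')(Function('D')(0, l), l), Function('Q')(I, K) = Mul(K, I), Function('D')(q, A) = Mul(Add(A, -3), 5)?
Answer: 0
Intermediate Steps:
Function('D')(q, A) = Add(-15, Mul(5, A)) (Function('D')(q, A) = Mul(Add(-3, A), 5) = Add(-15, Mul(5, A)))
Function('Q')(I, K) = Mul(I, K)
Function('C')(t, l) = Mul(l, Add(-15, Mul(5, l))) (Function('C')(t, l) = Mul(Add(-15, Mul(5, l)), l) = Mul(l, Add(-15, Mul(5, l))))
Mul(Mul(Pow(Add(-5, 5), 2), Function('n')(5, 0)), Function('C')(5, -1)) = Mul(Mul(Pow(Add(-5, 5), 2), 5), Mul(5, -1, Add(-3, -1))) = Mul(Mul(Pow(0, 2), 5), Mul(5, -1, -4)) = Mul(Mul(0, 5), 20) = Mul(0, 20) = 0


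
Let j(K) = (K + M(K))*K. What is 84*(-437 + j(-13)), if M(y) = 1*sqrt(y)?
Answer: -22512 - 1092*I*sqrt(13) ≈ -22512.0 - 3937.3*I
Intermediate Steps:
M(y) = sqrt(y)
j(K) = K*(K + sqrt(K)) (j(K) = (K + sqrt(K))*K = K*(K + sqrt(K)))
84*(-437 + j(-13)) = 84*(-437 - 13*(-13 + sqrt(-13))) = 84*(-437 - 13*(-13 + I*sqrt(13))) = 84*(-437 + (169 - 13*I*sqrt(13))) = 84*(-268 - 13*I*sqrt(13)) = -22512 - 1092*I*sqrt(13)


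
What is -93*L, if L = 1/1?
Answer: -93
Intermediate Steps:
L = 1
-93*L = -93*1 = -93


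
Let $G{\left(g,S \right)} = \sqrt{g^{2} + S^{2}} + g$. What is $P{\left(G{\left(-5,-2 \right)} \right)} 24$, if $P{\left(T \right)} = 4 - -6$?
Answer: $240$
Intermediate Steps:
$G{\left(g,S \right)} = g + \sqrt{S^{2} + g^{2}}$ ($G{\left(g,S \right)} = \sqrt{S^{2} + g^{2}} + g = g + \sqrt{S^{2} + g^{2}}$)
$P{\left(T \right)} = 10$ ($P{\left(T \right)} = 4 + 6 = 10$)
$P{\left(G{\left(-5,-2 \right)} \right)} 24 = 10 \cdot 24 = 240$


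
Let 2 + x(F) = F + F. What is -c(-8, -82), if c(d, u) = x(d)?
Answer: 18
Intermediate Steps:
x(F) = -2 + 2*F (x(F) = -2 + (F + F) = -2 + 2*F)
c(d, u) = -2 + 2*d
-c(-8, -82) = -(-2 + 2*(-8)) = -(-2 - 16) = -1*(-18) = 18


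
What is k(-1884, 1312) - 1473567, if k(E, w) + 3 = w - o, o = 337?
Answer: -1472595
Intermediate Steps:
k(E, w) = -340 + w (k(E, w) = -3 + (w - 1*337) = -3 + (w - 337) = -3 + (-337 + w) = -340 + w)
k(-1884, 1312) - 1473567 = (-340 + 1312) - 1473567 = 972 - 1473567 = -1472595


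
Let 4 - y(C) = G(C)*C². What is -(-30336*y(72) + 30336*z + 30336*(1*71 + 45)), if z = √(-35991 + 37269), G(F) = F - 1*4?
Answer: -10697201664 - 91008*√142 ≈ -1.0698e+10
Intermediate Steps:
G(F) = -4 + F (G(F) = F - 4 = -4 + F)
y(C) = 4 - C²*(-4 + C) (y(C) = 4 - (-4 + C)*C² = 4 - C²*(-4 + C))
z = 3*√142 (z = √1278 = 3*√142 ≈ 35.749)
-(-30336*y(72) + 30336*z + 30336*(1*71 + 45)) = -(-30336*(4 + 72²*(4 - 1*72)) + 30336*(1*71 + 45) + 91008*√142) = -(-30336*(4 + 5184*(4 - 72)) + 30336*(71 + 45) + 91008*√142) = -(3518976 - 30336*(4 + 5184*(-68)) + 91008*√142) = -(3518976 - 30336*(4 - 352512) + 91008*√142) = -(3518976 + 10693682688 + 91008*√142) = -(10697201664 + 91008*√142) = -30336*(352624 + 3*√142) = -10697201664 - 91008*√142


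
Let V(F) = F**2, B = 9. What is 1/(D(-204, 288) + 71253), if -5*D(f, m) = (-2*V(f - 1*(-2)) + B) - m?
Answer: 5/438152 ≈ 1.1412e-5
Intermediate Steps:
D(f, m) = -9/5 + m/5 + 2*(2 + f)**2/5 (D(f, m) = -((-2*(f - 1*(-2))**2 + 9) - m)/5 = -((-2*(f + 2)**2 + 9) - m)/5 = -((-2*(2 + f)**2 + 9) - m)/5 = -((9 - 2*(2 + f)**2) - m)/5 = -(9 - m - 2*(2 + f)**2)/5 = -9/5 + m/5 + 2*(2 + f)**2/5)
1/(D(-204, 288) + 71253) = 1/((-9/5 + (1/5)*288 + 2*(2 - 204)**2/5) + 71253) = 1/((-9/5 + 288/5 + (2/5)*(-202)**2) + 71253) = 1/((-9/5 + 288/5 + (2/5)*40804) + 71253) = 1/((-9/5 + 288/5 + 81608/5) + 71253) = 1/(81887/5 + 71253) = 1/(438152/5) = 5/438152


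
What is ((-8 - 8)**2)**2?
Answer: 65536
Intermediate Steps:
((-8 - 8)**2)**2 = ((-16)**2)**2 = 256**2 = 65536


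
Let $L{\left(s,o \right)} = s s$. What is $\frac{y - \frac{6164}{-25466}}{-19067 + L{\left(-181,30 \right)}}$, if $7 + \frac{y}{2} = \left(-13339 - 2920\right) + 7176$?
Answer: $- \frac{115741429}{87182851} \approx -1.3276$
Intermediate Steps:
$L{\left(s,o \right)} = s^{2}$
$y = -18180$ ($y = -14 + 2 \left(\left(-13339 - 2920\right) + 7176\right) = -14 + 2 \left(-16259 + 7176\right) = -14 + 2 \left(-9083\right) = -14 - 18166 = -18180$)
$\frac{y - \frac{6164}{-25466}}{-19067 + L{\left(-181,30 \right)}} = \frac{-18180 - \frac{6164}{-25466}}{-19067 + \left(-181\right)^{2}} = \frac{-18180 - - \frac{3082}{12733}}{-19067 + 32761} = \frac{-18180 + \frac{3082}{12733}}{13694} = \left(- \frac{231482858}{12733}\right) \frac{1}{13694} = - \frac{115741429}{87182851}$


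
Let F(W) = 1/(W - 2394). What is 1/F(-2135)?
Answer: -4529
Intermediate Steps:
F(W) = 1/(-2394 + W)
1/F(-2135) = 1/(1/(-2394 - 2135)) = 1/(1/(-4529)) = 1/(-1/4529) = -4529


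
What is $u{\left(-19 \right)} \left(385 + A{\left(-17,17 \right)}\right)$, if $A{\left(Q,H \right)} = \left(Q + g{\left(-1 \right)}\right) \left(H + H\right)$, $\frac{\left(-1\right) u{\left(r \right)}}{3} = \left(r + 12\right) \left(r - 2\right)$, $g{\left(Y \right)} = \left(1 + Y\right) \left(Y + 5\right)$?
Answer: $85113$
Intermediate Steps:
$g{\left(Y \right)} = \left(1 + Y\right) \left(5 + Y\right)$
$u{\left(r \right)} = - 3 \left(-2 + r\right) \left(12 + r\right)$ ($u{\left(r \right)} = - 3 \left(r + 12\right) \left(r - 2\right) = - 3 \left(12 + r\right) \left(-2 + r\right) = - 3 \left(-2 + r\right) \left(12 + r\right)$)
$A{\left(Q,H \right)} = 2 H Q$ ($A{\left(Q,H \right)} = \left(Q + \left(5 + \left(-1\right)^{2} + 6 \left(-1\right)\right)\right) \left(H + H\right) = \left(Q + \left(5 + 1 - 6\right)\right) 2 H = \left(Q + 0\right) 2 H = Q 2 H = 2 H Q$)
$u{\left(-19 \right)} \left(385 + A{\left(-17,17 \right)}\right) = \left(72 - -570 - 3 \left(-19\right)^{2}\right) \left(385 + 2 \cdot 17 \left(-17\right)\right) = \left(72 + 570 - 1083\right) \left(385 - 578\right) = \left(72 + 570 - 1083\right) \left(-193\right) = \left(-441\right) \left(-193\right) = 85113$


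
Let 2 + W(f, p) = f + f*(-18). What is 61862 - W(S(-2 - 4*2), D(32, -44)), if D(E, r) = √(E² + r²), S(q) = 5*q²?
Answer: 70364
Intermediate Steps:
W(f, p) = -2 - 17*f (W(f, p) = -2 + (f + f*(-18)) = -2 + (f - 18*f) = -2 - 17*f)
61862 - W(S(-2 - 4*2), D(32, -44)) = 61862 - (-2 - 85*(-2 - 4*2)²) = 61862 - (-2 - 85*(-2 - 8)²) = 61862 - (-2 - 85*(-10)²) = 61862 - (-2 - 85*100) = 61862 - (-2 - 17*500) = 61862 - (-2 - 8500) = 61862 - 1*(-8502) = 61862 + 8502 = 70364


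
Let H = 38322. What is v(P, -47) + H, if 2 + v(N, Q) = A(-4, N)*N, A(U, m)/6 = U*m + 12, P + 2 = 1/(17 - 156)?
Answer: 735720304/19321 ≈ 38079.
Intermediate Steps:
P = -279/139 (P = -2 + 1/(17 - 156) = -2 + 1/(-139) = -2 - 1/139 = -279/139 ≈ -2.0072)
A(U, m) = 72 + 6*U*m (A(U, m) = 6*(U*m + 12) = 6*(12 + U*m) = 72 + 6*U*m)
v(N, Q) = -2 + N*(72 - 24*N) (v(N, Q) = -2 + (72 + 6*(-4)*N)*N = -2 + (72 - 24*N)*N = -2 + N*(72 - 24*N))
v(P, -47) + H = (-2 - 24*(-279/139)² + 72*(-279/139)) + 38322 = (-2 - 24*77841/19321 - 20088/139) + 38322 = (-2 - 1868184/19321 - 20088/139) + 38322 = -4699058/19321 + 38322 = 735720304/19321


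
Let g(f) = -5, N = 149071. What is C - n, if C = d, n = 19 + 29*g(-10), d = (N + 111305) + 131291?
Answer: 391793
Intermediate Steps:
d = 391667 (d = (149071 + 111305) + 131291 = 260376 + 131291 = 391667)
n = -126 (n = 19 + 29*(-5) = 19 - 145 = -126)
C = 391667
C - n = 391667 - 1*(-126) = 391667 + 126 = 391793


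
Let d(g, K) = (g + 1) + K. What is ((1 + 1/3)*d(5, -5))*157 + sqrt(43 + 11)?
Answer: 628/3 + 3*sqrt(6) ≈ 216.68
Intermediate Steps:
d(g, K) = 1 + K + g (d(g, K) = (1 + g) + K = 1 + K + g)
((1 + 1/3)*d(5, -5))*157 + sqrt(43 + 11) = ((1 + 1/3)*(1 - 5 + 5))*157 + sqrt(43 + 11) = ((1 + 1/3)*1)*157 + sqrt(54) = ((4/3)*1)*157 + 3*sqrt(6) = (4/3)*157 + 3*sqrt(6) = 628/3 + 3*sqrt(6)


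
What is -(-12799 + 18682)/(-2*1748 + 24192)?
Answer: -5883/20696 ≈ -0.28426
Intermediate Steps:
-(-12799 + 18682)/(-2*1748 + 24192) = -5883/(-3496 + 24192) = -5883/20696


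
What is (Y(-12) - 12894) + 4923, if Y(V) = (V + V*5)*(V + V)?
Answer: -6243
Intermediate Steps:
Y(V) = 12*V**2 (Y(V) = (V + 5*V)*(2*V) = (6*V)*(2*V) = 12*V**2)
(Y(-12) - 12894) + 4923 = (12*(-12)**2 - 12894) + 4923 = (12*144 - 12894) + 4923 = (1728 - 12894) + 4923 = -11166 + 4923 = -6243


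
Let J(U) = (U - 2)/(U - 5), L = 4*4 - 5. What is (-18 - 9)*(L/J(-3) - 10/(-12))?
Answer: -4977/10 ≈ -497.70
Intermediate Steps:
L = 11 (L = 16 - 5 = 11)
J(U) = (-2 + U)/(-5 + U)
(-18 - 9)*(L/J(-3) - 10/(-12)) = (-18 - 9)*(11/(((-2 - 3)/(-5 - 3))) - 10/(-12)) = -27*(11/((-5/(-8))) - 10*(-1/12)) = -27*(11/((-1/8*(-5))) + 5/6) = -27*(11/(5/8) + 5/6) = -27*(11*(8/5) + 5/6) = -27*(88/5 + 5/6) = -27*553/30 = -4977/10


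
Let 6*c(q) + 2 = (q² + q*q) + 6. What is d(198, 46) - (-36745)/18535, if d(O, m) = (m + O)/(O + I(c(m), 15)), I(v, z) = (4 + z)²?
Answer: 5012599/2072213 ≈ 2.4190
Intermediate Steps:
c(q) = ⅔ + q²/3 (c(q) = -⅓ + ((q² + q*q) + 6)/6 = -⅓ + ((q² + q²) + 6)/6 = -⅓ + (2*q² + 6)/6 = -⅓ + (6 + 2*q²)/6 = -⅓ + (1 + q²/3) = ⅔ + q²/3)
d(O, m) = (O + m)/(361 + O) (d(O, m) = (m + O)/(O + (4 + 15)²) = (O + m)/(O + 19²) = (O + m)/(O + 361) = (O + m)/(361 + O))
d(198, 46) - (-36745)/18535 = (198 + 46)/(361 + 198) - (-36745)/18535 = 244/559 - (-36745)/18535 = (1/559)*244 - 1*(-7349/3707) = 244/559 + 7349/3707 = 5012599/2072213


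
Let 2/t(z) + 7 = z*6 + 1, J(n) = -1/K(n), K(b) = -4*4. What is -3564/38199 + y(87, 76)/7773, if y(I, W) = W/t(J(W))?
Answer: -15941337/131964812 ≈ -0.12080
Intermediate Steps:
K(b) = -16
J(n) = 1/16 (J(n) = -1/(-16) = -1*(-1/16) = 1/16)
t(z) = 2/(-6 + 6*z) (t(z) = 2/(-7 + (z*6 + 1)) = 2/(-7 + (6*z + 1)) = 2/(-7 + (1 + 6*z)) = 2/(-6 + 6*z))
y(I, W) = -45*W/16 (y(I, W) = W/((1/(3*(-1 + 1/16)))) = W/((1/(3*(-15/16)))) = W/(((⅓)*(-16/15))) = W/(-16/45) = W*(-45/16) = -45*W/16)
-3564/38199 + y(87, 76)/7773 = -3564/38199 - 45/16*76/7773 = -3564*1/38199 - 855/4*1/7773 = -1188/12733 - 285/10364 = -15941337/131964812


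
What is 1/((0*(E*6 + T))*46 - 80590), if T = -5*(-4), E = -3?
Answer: -1/80590 ≈ -1.2408e-5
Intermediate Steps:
T = 20
1/((0*(E*6 + T))*46 - 80590) = 1/((0*(-3*6 + 20))*46 - 80590) = 1/((0*(-18 + 20))*46 - 80590) = 1/((0*2)*46 - 80590) = 1/(0*46 - 80590) = 1/(0 - 80590) = 1/(-80590) = -1/80590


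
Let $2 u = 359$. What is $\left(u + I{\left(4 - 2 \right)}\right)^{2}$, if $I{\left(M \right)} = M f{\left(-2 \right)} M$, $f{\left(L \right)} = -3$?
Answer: $\frac{112225}{4} \approx 28056.0$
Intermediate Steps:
$u = \frac{359}{2}$ ($u = \frac{1}{2} \cdot 359 = \frac{359}{2} \approx 179.5$)
$I{\left(M \right)} = - 3 M^{2}$ ($I{\left(M \right)} = M \left(-3\right) M = - 3 M M = - 3 M^{2}$)
$\left(u + I{\left(4 - 2 \right)}\right)^{2} = \left(\frac{359}{2} - 3 \left(4 - 2\right)^{2}\right)^{2} = \left(\frac{359}{2} - 3 \cdot 2^{2}\right)^{2} = \left(\frac{359}{2} - 12\right)^{2} = \left(\frac{335}{2}\right)^{2} = \frac{112225}{4}$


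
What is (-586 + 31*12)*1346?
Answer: -288044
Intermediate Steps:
(-586 + 31*12)*1346 = (-586 + 372)*1346 = -214*1346 = -288044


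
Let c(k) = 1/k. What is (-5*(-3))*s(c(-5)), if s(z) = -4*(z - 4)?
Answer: 252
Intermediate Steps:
s(z) = 16 - 4*z (s(z) = -4*(-4 + z) = 16 - 4*z)
(-5*(-3))*s(c(-5)) = (-5*(-3))*(16 - 4/(-5)) = 15*(16 - 4*(-⅕)) = 15*(16 + ⅘) = 15*(84/5) = 252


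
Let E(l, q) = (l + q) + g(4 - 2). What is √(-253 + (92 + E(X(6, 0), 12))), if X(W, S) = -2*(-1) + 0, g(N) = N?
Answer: I*√145 ≈ 12.042*I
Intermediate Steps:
X(W, S) = 2 (X(W, S) = 2 + 0 = 2)
E(l, q) = 2 + l + q (E(l, q) = (l + q) + (4 - 2) = (l + q) + 2 = 2 + l + q)
√(-253 + (92 + E(X(6, 0), 12))) = √(-253 + (92 + (2 + 2 + 12))) = √(-253 + (92 + 16)) = √(-253 + 108) = √(-145) = I*√145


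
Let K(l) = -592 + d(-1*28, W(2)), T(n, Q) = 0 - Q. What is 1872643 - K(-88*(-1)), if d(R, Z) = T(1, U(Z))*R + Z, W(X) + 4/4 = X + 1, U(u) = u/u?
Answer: 1873205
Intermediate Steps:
U(u) = 1
T(n, Q) = -Q
W(X) = X (W(X) = -1 + (X + 1) = -1 + (1 + X) = X)
d(R, Z) = Z - R (d(R, Z) = (-1*1)*R + Z = -R + Z = Z - R)
K(l) = -562 (K(l) = -592 + (2 - (-1)*28) = -592 + (2 - 1*(-28)) = -592 + (2 + 28) = -592 + 30 = -562)
1872643 - K(-88*(-1)) = 1872643 - 1*(-562) = 1872643 + 562 = 1873205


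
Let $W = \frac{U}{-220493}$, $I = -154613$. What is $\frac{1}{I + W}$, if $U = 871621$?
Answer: $- \frac{220493}{34091955830} \approx -6.4676 \cdot 10^{-6}$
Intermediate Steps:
$W = - \frac{871621}{220493}$ ($W = \frac{871621}{-220493} = 871621 \left(- \frac{1}{220493}\right) = - \frac{871621}{220493} \approx -3.9531$)
$\frac{1}{I + W} = \frac{1}{-154613 - \frac{871621}{220493}} = \frac{1}{- \frac{34091955830}{220493}} = - \frac{220493}{34091955830}$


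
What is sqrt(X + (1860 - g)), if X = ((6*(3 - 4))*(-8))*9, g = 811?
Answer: sqrt(1481) ≈ 38.484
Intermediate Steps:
X = 432 (X = ((6*(-1))*(-8))*9 = -6*(-8)*9 = 48*9 = 432)
sqrt(X + (1860 - g)) = sqrt(432 + (1860 - 1*811)) = sqrt(432 + (1860 - 811)) = sqrt(432 + 1049) = sqrt(1481)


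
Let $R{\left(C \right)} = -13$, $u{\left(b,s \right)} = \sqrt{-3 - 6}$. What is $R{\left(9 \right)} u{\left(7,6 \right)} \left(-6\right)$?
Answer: $234 i \approx 234.0 i$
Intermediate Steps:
$u{\left(b,s \right)} = 3 i$ ($u{\left(b,s \right)} = \sqrt{-9} = 3 i$)
$R{\left(9 \right)} u{\left(7,6 \right)} \left(-6\right) = - 13 \cdot 3 i \left(-6\right) = - 39 i \left(-6\right) = 234 i$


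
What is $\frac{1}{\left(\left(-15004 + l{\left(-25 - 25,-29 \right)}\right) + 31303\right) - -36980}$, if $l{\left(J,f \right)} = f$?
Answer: $\frac{1}{53250} \approx 1.8779 \cdot 10^{-5}$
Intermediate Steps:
$\frac{1}{\left(\left(-15004 + l{\left(-25 - 25,-29 \right)}\right) + 31303\right) - -36980} = \frac{1}{\left(\left(-15004 - 29\right) + 31303\right) - -36980} = \frac{1}{\left(-15033 + 31303\right) + \left(-3771 + 40751\right)} = \frac{1}{16270 + 36980} = \frac{1}{53250}$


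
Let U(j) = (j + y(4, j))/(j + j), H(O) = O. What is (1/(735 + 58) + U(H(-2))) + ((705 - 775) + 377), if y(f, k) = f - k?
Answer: 242659/793 ≈ 306.00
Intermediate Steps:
U(j) = 2/j (U(j) = (j + (4 - j))/(j + j) = 4/((2*j)) = 4*(1/(2*j)) = 2/j)
(1/(735 + 58) + U(H(-2))) + ((705 - 775) + 377) = (1/(735 + 58) + 2/(-2)) + ((705 - 775) + 377) = (1/793 + 2*(-1/2)) + (-70 + 377) = (1/793 - 1) + 307 = -792/793 + 307 = 242659/793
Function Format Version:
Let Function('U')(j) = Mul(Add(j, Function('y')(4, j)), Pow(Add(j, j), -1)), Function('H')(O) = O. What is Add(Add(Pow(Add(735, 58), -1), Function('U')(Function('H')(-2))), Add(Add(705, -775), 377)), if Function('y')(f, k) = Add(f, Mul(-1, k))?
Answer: Rational(242659, 793) ≈ 306.00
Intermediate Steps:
Function('U')(j) = Mul(2, Pow(j, -1)) (Function('U')(j) = Mul(Add(j, Add(4, Mul(-1, j))), Pow(Add(j, j), -1)) = Mul(4, Pow(Mul(2, j), -1)) = Mul(4, Mul(Rational(1, 2), Pow(j, -1))) = Mul(2, Pow(j, -1)))
Add(Add(Pow(Add(735, 58), -1), Function('U')(Function('H')(-2))), Add(Add(705, -775), 377)) = Add(Add(Pow(Add(735, 58), -1), Mul(2, Pow(-2, -1))), Add(Add(705, -775), 377)) = Add(Add(Pow(793, -1), Mul(2, Rational(-1, 2))), Add(-70, 377)) = Add(Add(Rational(1, 793), -1), 307) = Add(Rational(-792, 793), 307) = Rational(242659, 793)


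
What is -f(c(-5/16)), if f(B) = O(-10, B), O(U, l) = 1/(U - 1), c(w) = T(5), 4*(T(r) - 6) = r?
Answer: 1/11 ≈ 0.090909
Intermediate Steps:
T(r) = 6 + r/4
c(w) = 29/4 (c(w) = 6 + (¼)*5 = 6 + 5/4 = 29/4)
O(U, l) = 1/(-1 + U)
f(B) = -1/11 (f(B) = 1/(-1 - 10) = 1/(-11) = -1/11)
-f(c(-5/16)) = -1*(-1/11) = 1/11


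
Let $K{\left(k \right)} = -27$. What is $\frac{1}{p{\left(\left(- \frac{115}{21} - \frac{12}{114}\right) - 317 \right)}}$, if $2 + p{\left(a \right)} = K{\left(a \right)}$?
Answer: $- \frac{1}{29} \approx -0.034483$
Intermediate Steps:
$p{\left(a \right)} = -29$ ($p{\left(a \right)} = -2 - 27 = -29$)
$\frac{1}{p{\left(\left(- \frac{115}{21} - \frac{12}{114}\right) - 317 \right)}} = \frac{1}{-29} = - \frac{1}{29}$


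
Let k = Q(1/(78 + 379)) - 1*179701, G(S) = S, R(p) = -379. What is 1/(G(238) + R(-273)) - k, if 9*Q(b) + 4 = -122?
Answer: 25339814/141 ≈ 1.7972e+5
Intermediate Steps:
Q(b) = -14 (Q(b) = -4/9 + (⅑)*(-122) = -4/9 - 122/9 = -14)
k = -179715 (k = -14 - 1*179701 = -14 - 179701 = -179715)
1/(G(238) + R(-273)) - k = 1/(238 - 379) - 1*(-179715) = 1/(-141) + 179715 = -1/141 + 179715 = 25339814/141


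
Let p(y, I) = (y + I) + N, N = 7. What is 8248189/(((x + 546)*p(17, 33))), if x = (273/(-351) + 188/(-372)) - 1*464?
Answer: 767081577/427880 ≈ 1792.8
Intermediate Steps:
p(y, I) = 7 + I + y (p(y, I) = (y + I) + 7 = (I + y) + 7 = 7 + I + y)
x = -129814/279 (x = (273*(-1/351) + 188*(-1/372)) - 464 = (-7/9 - 47/93) - 464 = -358/279 - 464 = -129814/279 ≈ -465.28)
8248189/(((x + 546)*p(17, 33))) = 8248189/(((-129814/279 + 546)*(7 + 33 + 17))) = 8248189/(((22520/279)*57)) = 8248189/(427880/93) = 8248189*(93/427880) = 767081577/427880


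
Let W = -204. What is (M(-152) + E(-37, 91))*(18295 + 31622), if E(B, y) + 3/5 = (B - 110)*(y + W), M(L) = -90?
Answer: 4123244034/5 ≈ 8.2465e+8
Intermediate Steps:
E(B, y) = -3/5 + (-204 + y)*(-110 + B) (E(B, y) = -3/5 + (B - 110)*(y - 204) = -3/5 + (-110 + B)*(-204 + y) = -3/5 + (-204 + y)*(-110 + B))
(M(-152) + E(-37, 91))*(18295 + 31622) = (-90 + (112197/5 - 204*(-37) - 110*91 - 37*91))*(18295 + 31622) = (-90 + (112197/5 + 7548 - 10010 - 3367))*49917 = (-90 + 83052/5)*49917 = (82602/5)*49917 = 4123244034/5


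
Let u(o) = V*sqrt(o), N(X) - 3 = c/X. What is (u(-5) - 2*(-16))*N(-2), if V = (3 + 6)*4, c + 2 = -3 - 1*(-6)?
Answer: 80 + 90*I*sqrt(5) ≈ 80.0 + 201.25*I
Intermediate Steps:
c = 1 (c = -2 + (-3 - 1*(-6)) = -2 + (-3 + 6) = -2 + 3 = 1)
N(X) = 3 + 1/X
V = 36 (V = 9*4 = 36)
u(o) = 36*sqrt(o)
(u(-5) - 2*(-16))*N(-2) = (36*sqrt(-5) - 2*(-16))*(3 + 1/(-2)) = (36*(I*sqrt(5)) + 32)*(3 - 1/2) = (36*I*sqrt(5) + 32)*(5/2) = (32 + 36*I*sqrt(5))*(5/2) = 80 + 90*I*sqrt(5)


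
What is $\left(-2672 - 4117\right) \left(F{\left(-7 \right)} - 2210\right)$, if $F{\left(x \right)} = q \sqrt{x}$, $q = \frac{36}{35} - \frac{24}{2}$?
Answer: $15003690 + \frac{2606976 i \sqrt{7}}{35} \approx 1.5004 \cdot 10^{7} + 1.9707 \cdot 10^{5} i$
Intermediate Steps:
$q = - \frac{384}{35}$ ($q = 36 \cdot \frac{1}{35} - 12 = \frac{36}{35} - 12 = - \frac{384}{35} \approx -10.971$)
$F{\left(x \right)} = - \frac{384 \sqrt{x}}{35}$
$\left(-2672 - 4117\right) \left(F{\left(-7 \right)} - 2210\right) = \left(-2672 - 4117\right) \left(- \frac{384 \sqrt{-7}}{35} - 2210\right) = - 6789 \left(- \frac{384 i \sqrt{7}}{35} - 2210\right) = - 6789 \left(-2210 - \frac{384 i \sqrt{7}}{35}\right) = 15003690 + \frac{2606976 i \sqrt{7}}{35}$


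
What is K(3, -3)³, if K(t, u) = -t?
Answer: -27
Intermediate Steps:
K(3, -3)³ = (-1*3)³ = (-3)³ = -27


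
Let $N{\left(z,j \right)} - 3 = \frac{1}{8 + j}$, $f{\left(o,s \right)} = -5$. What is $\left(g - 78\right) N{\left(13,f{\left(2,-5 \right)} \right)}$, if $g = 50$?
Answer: $- \frac{280}{3} \approx -93.333$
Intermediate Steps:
$N{\left(z,j \right)} = 3 + \frac{1}{8 + j}$
$\left(g - 78\right) N{\left(13,f{\left(2,-5 \right)} \right)} = \left(50 - 78\right) \frac{25 + 3 \left(-5\right)}{8 - 5} = - 28 \frac{25 - 15}{3} = - 28 \cdot \frac{1}{3} \cdot 10 = \left(-28\right) \frac{10}{3} = - \frac{280}{3}$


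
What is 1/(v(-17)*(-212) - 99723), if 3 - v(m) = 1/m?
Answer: -17/1706315 ≈ -9.9630e-6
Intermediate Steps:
v(m) = 3 - 1/m
1/(v(-17)*(-212) - 99723) = 1/((3 - 1/(-17))*(-212) - 99723) = 1/((3 - 1*(-1/17))*(-212) - 99723) = 1/((3 + 1/17)*(-212) - 99723) = 1/((52/17)*(-212) - 99723) = 1/(-11024/17 - 99723) = 1/(-1706315/17) = -17/1706315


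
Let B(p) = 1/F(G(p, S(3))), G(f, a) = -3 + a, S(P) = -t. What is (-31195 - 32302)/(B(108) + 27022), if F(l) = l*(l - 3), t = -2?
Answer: -253988/108089 ≈ -2.3498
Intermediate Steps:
S(P) = 2 (S(P) = -1*(-2) = 2)
F(l) = l*(-3 + l)
B(p) = ¼ (B(p) = 1/((-3 + 2)*(-3 + (-3 + 2))) = 1/(-(-3 - 1)) = 1/(-1*(-4)) = 1/4 = ¼)
(-31195 - 32302)/(B(108) + 27022) = (-31195 - 32302)/(¼ + 27022) = -63497/108089/4 = -63497*4/108089 = -253988/108089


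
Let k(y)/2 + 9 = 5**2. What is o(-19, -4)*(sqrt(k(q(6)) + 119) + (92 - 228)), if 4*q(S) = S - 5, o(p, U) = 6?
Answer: -816 + 6*sqrt(151) ≈ -742.27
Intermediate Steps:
q(S) = -5/4 + S/4 (q(S) = (S - 5)/4 = (-5 + S)/4 = -5/4 + S/4)
k(y) = 32 (k(y) = -18 + 2*5**2 = -18 + 2*25 = -18 + 50 = 32)
o(-19, -4)*(sqrt(k(q(6)) + 119) + (92 - 228)) = 6*(sqrt(32 + 119) + (92 - 228)) = 6*(sqrt(151) - 136) = 6*(-136 + sqrt(151)) = -816 + 6*sqrt(151)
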